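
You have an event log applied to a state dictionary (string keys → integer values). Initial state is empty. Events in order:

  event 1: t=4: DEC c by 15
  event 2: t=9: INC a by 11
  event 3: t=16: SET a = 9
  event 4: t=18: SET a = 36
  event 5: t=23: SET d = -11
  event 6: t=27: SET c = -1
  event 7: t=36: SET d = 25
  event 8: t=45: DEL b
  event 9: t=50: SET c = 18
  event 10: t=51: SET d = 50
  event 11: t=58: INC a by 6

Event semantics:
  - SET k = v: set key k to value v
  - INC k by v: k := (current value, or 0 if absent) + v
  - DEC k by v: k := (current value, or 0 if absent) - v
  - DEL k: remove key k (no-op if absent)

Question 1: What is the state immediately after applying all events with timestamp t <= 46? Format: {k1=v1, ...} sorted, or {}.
Answer: {a=36, c=-1, d=25}

Derivation:
Apply events with t <= 46 (8 events):
  after event 1 (t=4: DEC c by 15): {c=-15}
  after event 2 (t=9: INC a by 11): {a=11, c=-15}
  after event 3 (t=16: SET a = 9): {a=9, c=-15}
  after event 4 (t=18: SET a = 36): {a=36, c=-15}
  after event 5 (t=23: SET d = -11): {a=36, c=-15, d=-11}
  after event 6 (t=27: SET c = -1): {a=36, c=-1, d=-11}
  after event 7 (t=36: SET d = 25): {a=36, c=-1, d=25}
  after event 8 (t=45: DEL b): {a=36, c=-1, d=25}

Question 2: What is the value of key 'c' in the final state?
Answer: 18

Derivation:
Track key 'c' through all 11 events:
  event 1 (t=4: DEC c by 15): c (absent) -> -15
  event 2 (t=9: INC a by 11): c unchanged
  event 3 (t=16: SET a = 9): c unchanged
  event 4 (t=18: SET a = 36): c unchanged
  event 5 (t=23: SET d = -11): c unchanged
  event 6 (t=27: SET c = -1): c -15 -> -1
  event 7 (t=36: SET d = 25): c unchanged
  event 8 (t=45: DEL b): c unchanged
  event 9 (t=50: SET c = 18): c -1 -> 18
  event 10 (t=51: SET d = 50): c unchanged
  event 11 (t=58: INC a by 6): c unchanged
Final: c = 18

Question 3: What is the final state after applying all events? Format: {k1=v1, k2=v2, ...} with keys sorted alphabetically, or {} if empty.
  after event 1 (t=4: DEC c by 15): {c=-15}
  after event 2 (t=9: INC a by 11): {a=11, c=-15}
  after event 3 (t=16: SET a = 9): {a=9, c=-15}
  after event 4 (t=18: SET a = 36): {a=36, c=-15}
  after event 5 (t=23: SET d = -11): {a=36, c=-15, d=-11}
  after event 6 (t=27: SET c = -1): {a=36, c=-1, d=-11}
  after event 7 (t=36: SET d = 25): {a=36, c=-1, d=25}
  after event 8 (t=45: DEL b): {a=36, c=-1, d=25}
  after event 9 (t=50: SET c = 18): {a=36, c=18, d=25}
  after event 10 (t=51: SET d = 50): {a=36, c=18, d=50}
  after event 11 (t=58: INC a by 6): {a=42, c=18, d=50}

Answer: {a=42, c=18, d=50}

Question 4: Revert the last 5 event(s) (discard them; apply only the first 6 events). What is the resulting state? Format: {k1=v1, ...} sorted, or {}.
Answer: {a=36, c=-1, d=-11}

Derivation:
Keep first 6 events (discard last 5):
  after event 1 (t=4: DEC c by 15): {c=-15}
  after event 2 (t=9: INC a by 11): {a=11, c=-15}
  after event 3 (t=16: SET a = 9): {a=9, c=-15}
  after event 4 (t=18: SET a = 36): {a=36, c=-15}
  after event 5 (t=23: SET d = -11): {a=36, c=-15, d=-11}
  after event 6 (t=27: SET c = -1): {a=36, c=-1, d=-11}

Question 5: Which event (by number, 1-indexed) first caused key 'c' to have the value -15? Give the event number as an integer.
Answer: 1

Derivation:
Looking for first event where c becomes -15:
  event 1: c (absent) -> -15  <-- first match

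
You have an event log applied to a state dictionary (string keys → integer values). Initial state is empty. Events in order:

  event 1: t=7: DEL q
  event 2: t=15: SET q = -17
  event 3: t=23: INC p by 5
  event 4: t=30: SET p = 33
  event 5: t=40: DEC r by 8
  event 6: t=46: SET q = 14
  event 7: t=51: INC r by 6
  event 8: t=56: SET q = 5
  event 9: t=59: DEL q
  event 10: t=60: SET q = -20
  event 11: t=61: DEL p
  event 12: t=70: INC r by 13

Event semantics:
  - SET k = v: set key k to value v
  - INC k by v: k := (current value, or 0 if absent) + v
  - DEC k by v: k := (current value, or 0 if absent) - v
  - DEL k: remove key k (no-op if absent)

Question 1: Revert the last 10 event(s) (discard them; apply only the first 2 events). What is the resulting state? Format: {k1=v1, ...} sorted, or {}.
Answer: {q=-17}

Derivation:
Keep first 2 events (discard last 10):
  after event 1 (t=7: DEL q): {}
  after event 2 (t=15: SET q = -17): {q=-17}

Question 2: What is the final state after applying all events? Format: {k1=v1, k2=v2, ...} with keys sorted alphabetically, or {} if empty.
Answer: {q=-20, r=11}

Derivation:
  after event 1 (t=7: DEL q): {}
  after event 2 (t=15: SET q = -17): {q=-17}
  after event 3 (t=23: INC p by 5): {p=5, q=-17}
  after event 4 (t=30: SET p = 33): {p=33, q=-17}
  after event 5 (t=40: DEC r by 8): {p=33, q=-17, r=-8}
  after event 6 (t=46: SET q = 14): {p=33, q=14, r=-8}
  after event 7 (t=51: INC r by 6): {p=33, q=14, r=-2}
  after event 8 (t=56: SET q = 5): {p=33, q=5, r=-2}
  after event 9 (t=59: DEL q): {p=33, r=-2}
  after event 10 (t=60: SET q = -20): {p=33, q=-20, r=-2}
  after event 11 (t=61: DEL p): {q=-20, r=-2}
  after event 12 (t=70: INC r by 13): {q=-20, r=11}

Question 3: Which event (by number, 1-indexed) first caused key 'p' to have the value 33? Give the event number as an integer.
Answer: 4

Derivation:
Looking for first event where p becomes 33:
  event 3: p = 5
  event 4: p 5 -> 33  <-- first match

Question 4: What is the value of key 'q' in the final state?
Answer: -20

Derivation:
Track key 'q' through all 12 events:
  event 1 (t=7: DEL q): q (absent) -> (absent)
  event 2 (t=15: SET q = -17): q (absent) -> -17
  event 3 (t=23: INC p by 5): q unchanged
  event 4 (t=30: SET p = 33): q unchanged
  event 5 (t=40: DEC r by 8): q unchanged
  event 6 (t=46: SET q = 14): q -17 -> 14
  event 7 (t=51: INC r by 6): q unchanged
  event 8 (t=56: SET q = 5): q 14 -> 5
  event 9 (t=59: DEL q): q 5 -> (absent)
  event 10 (t=60: SET q = -20): q (absent) -> -20
  event 11 (t=61: DEL p): q unchanged
  event 12 (t=70: INC r by 13): q unchanged
Final: q = -20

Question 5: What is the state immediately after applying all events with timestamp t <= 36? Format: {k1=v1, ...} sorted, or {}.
Apply events with t <= 36 (4 events):
  after event 1 (t=7: DEL q): {}
  after event 2 (t=15: SET q = -17): {q=-17}
  after event 3 (t=23: INC p by 5): {p=5, q=-17}
  after event 4 (t=30: SET p = 33): {p=33, q=-17}

Answer: {p=33, q=-17}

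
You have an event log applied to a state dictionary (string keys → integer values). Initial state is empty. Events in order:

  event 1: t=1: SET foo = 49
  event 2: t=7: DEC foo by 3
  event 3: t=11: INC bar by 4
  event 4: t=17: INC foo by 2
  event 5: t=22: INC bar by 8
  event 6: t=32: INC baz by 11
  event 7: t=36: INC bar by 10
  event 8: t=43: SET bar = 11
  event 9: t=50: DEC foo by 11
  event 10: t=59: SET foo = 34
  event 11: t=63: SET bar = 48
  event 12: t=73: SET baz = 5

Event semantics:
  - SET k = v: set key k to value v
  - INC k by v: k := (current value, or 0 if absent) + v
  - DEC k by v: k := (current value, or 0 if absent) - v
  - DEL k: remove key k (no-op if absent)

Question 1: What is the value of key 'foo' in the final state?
Answer: 34

Derivation:
Track key 'foo' through all 12 events:
  event 1 (t=1: SET foo = 49): foo (absent) -> 49
  event 2 (t=7: DEC foo by 3): foo 49 -> 46
  event 3 (t=11: INC bar by 4): foo unchanged
  event 4 (t=17: INC foo by 2): foo 46 -> 48
  event 5 (t=22: INC bar by 8): foo unchanged
  event 6 (t=32: INC baz by 11): foo unchanged
  event 7 (t=36: INC bar by 10): foo unchanged
  event 8 (t=43: SET bar = 11): foo unchanged
  event 9 (t=50: DEC foo by 11): foo 48 -> 37
  event 10 (t=59: SET foo = 34): foo 37 -> 34
  event 11 (t=63: SET bar = 48): foo unchanged
  event 12 (t=73: SET baz = 5): foo unchanged
Final: foo = 34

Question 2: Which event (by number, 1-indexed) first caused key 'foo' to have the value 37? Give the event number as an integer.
Answer: 9

Derivation:
Looking for first event where foo becomes 37:
  event 1: foo = 49
  event 2: foo = 46
  event 3: foo = 46
  event 4: foo = 48
  event 5: foo = 48
  event 6: foo = 48
  event 7: foo = 48
  event 8: foo = 48
  event 9: foo 48 -> 37  <-- first match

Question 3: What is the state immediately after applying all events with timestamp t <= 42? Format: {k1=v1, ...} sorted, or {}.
Answer: {bar=22, baz=11, foo=48}

Derivation:
Apply events with t <= 42 (7 events):
  after event 1 (t=1: SET foo = 49): {foo=49}
  after event 2 (t=7: DEC foo by 3): {foo=46}
  after event 3 (t=11: INC bar by 4): {bar=4, foo=46}
  after event 4 (t=17: INC foo by 2): {bar=4, foo=48}
  after event 5 (t=22: INC bar by 8): {bar=12, foo=48}
  after event 6 (t=32: INC baz by 11): {bar=12, baz=11, foo=48}
  after event 7 (t=36: INC bar by 10): {bar=22, baz=11, foo=48}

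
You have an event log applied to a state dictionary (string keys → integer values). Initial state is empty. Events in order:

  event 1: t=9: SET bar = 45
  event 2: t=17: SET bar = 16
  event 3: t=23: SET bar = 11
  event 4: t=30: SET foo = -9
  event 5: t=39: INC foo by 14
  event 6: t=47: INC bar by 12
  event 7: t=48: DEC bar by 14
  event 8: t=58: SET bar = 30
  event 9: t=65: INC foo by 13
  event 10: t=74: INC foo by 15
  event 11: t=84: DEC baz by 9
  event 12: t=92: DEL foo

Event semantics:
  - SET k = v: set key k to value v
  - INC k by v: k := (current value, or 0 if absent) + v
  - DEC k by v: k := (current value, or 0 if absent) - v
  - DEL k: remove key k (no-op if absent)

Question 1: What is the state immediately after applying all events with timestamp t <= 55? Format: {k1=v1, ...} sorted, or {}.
Apply events with t <= 55 (7 events):
  after event 1 (t=9: SET bar = 45): {bar=45}
  after event 2 (t=17: SET bar = 16): {bar=16}
  after event 3 (t=23: SET bar = 11): {bar=11}
  after event 4 (t=30: SET foo = -9): {bar=11, foo=-9}
  after event 5 (t=39: INC foo by 14): {bar=11, foo=5}
  after event 6 (t=47: INC bar by 12): {bar=23, foo=5}
  after event 7 (t=48: DEC bar by 14): {bar=9, foo=5}

Answer: {bar=9, foo=5}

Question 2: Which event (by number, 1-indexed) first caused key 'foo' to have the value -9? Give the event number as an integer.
Looking for first event where foo becomes -9:
  event 4: foo (absent) -> -9  <-- first match

Answer: 4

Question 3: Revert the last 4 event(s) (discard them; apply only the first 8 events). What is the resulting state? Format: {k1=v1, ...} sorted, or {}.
Answer: {bar=30, foo=5}

Derivation:
Keep first 8 events (discard last 4):
  after event 1 (t=9: SET bar = 45): {bar=45}
  after event 2 (t=17: SET bar = 16): {bar=16}
  after event 3 (t=23: SET bar = 11): {bar=11}
  after event 4 (t=30: SET foo = -9): {bar=11, foo=-9}
  after event 5 (t=39: INC foo by 14): {bar=11, foo=5}
  after event 6 (t=47: INC bar by 12): {bar=23, foo=5}
  after event 7 (t=48: DEC bar by 14): {bar=9, foo=5}
  after event 8 (t=58: SET bar = 30): {bar=30, foo=5}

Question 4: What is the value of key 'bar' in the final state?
Track key 'bar' through all 12 events:
  event 1 (t=9: SET bar = 45): bar (absent) -> 45
  event 2 (t=17: SET bar = 16): bar 45 -> 16
  event 3 (t=23: SET bar = 11): bar 16 -> 11
  event 4 (t=30: SET foo = -9): bar unchanged
  event 5 (t=39: INC foo by 14): bar unchanged
  event 6 (t=47: INC bar by 12): bar 11 -> 23
  event 7 (t=48: DEC bar by 14): bar 23 -> 9
  event 8 (t=58: SET bar = 30): bar 9 -> 30
  event 9 (t=65: INC foo by 13): bar unchanged
  event 10 (t=74: INC foo by 15): bar unchanged
  event 11 (t=84: DEC baz by 9): bar unchanged
  event 12 (t=92: DEL foo): bar unchanged
Final: bar = 30

Answer: 30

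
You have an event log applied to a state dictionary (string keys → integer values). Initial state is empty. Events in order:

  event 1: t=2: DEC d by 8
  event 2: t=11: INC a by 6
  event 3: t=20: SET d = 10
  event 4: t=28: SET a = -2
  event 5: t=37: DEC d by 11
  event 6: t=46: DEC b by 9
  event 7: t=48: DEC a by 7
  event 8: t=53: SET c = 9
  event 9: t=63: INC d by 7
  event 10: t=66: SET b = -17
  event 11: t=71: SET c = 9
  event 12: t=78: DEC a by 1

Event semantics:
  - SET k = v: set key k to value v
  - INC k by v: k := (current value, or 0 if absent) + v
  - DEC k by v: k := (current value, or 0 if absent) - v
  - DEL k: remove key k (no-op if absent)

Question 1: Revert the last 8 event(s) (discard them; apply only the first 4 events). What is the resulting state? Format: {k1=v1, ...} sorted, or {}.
Answer: {a=-2, d=10}

Derivation:
Keep first 4 events (discard last 8):
  after event 1 (t=2: DEC d by 8): {d=-8}
  after event 2 (t=11: INC a by 6): {a=6, d=-8}
  after event 3 (t=20: SET d = 10): {a=6, d=10}
  after event 4 (t=28: SET a = -2): {a=-2, d=10}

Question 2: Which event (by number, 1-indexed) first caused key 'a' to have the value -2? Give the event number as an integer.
Answer: 4

Derivation:
Looking for first event where a becomes -2:
  event 2: a = 6
  event 3: a = 6
  event 4: a 6 -> -2  <-- first match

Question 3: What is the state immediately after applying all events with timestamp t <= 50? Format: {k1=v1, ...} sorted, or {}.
Apply events with t <= 50 (7 events):
  after event 1 (t=2: DEC d by 8): {d=-8}
  after event 2 (t=11: INC a by 6): {a=6, d=-8}
  after event 3 (t=20: SET d = 10): {a=6, d=10}
  after event 4 (t=28: SET a = -2): {a=-2, d=10}
  after event 5 (t=37: DEC d by 11): {a=-2, d=-1}
  after event 6 (t=46: DEC b by 9): {a=-2, b=-9, d=-1}
  after event 7 (t=48: DEC a by 7): {a=-9, b=-9, d=-1}

Answer: {a=-9, b=-9, d=-1}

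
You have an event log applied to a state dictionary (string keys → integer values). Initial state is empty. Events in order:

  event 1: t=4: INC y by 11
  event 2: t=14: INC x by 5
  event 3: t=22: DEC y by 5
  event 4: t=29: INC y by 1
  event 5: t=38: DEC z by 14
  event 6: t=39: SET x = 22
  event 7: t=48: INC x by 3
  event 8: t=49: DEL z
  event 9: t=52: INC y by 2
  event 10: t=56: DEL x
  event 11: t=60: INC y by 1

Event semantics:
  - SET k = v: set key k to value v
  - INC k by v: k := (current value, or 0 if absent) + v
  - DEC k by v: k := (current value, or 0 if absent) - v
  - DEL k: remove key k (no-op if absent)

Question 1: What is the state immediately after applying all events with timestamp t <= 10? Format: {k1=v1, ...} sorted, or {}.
Apply events with t <= 10 (1 events):
  after event 1 (t=4: INC y by 11): {y=11}

Answer: {y=11}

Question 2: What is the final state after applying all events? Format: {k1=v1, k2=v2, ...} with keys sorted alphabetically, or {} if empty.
Answer: {y=10}

Derivation:
  after event 1 (t=4: INC y by 11): {y=11}
  after event 2 (t=14: INC x by 5): {x=5, y=11}
  after event 3 (t=22: DEC y by 5): {x=5, y=6}
  after event 4 (t=29: INC y by 1): {x=5, y=7}
  after event 5 (t=38: DEC z by 14): {x=5, y=7, z=-14}
  after event 6 (t=39: SET x = 22): {x=22, y=7, z=-14}
  after event 7 (t=48: INC x by 3): {x=25, y=7, z=-14}
  after event 8 (t=49: DEL z): {x=25, y=7}
  after event 9 (t=52: INC y by 2): {x=25, y=9}
  after event 10 (t=56: DEL x): {y=9}
  after event 11 (t=60: INC y by 1): {y=10}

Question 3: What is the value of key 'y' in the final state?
Track key 'y' through all 11 events:
  event 1 (t=4: INC y by 11): y (absent) -> 11
  event 2 (t=14: INC x by 5): y unchanged
  event 3 (t=22: DEC y by 5): y 11 -> 6
  event 4 (t=29: INC y by 1): y 6 -> 7
  event 5 (t=38: DEC z by 14): y unchanged
  event 6 (t=39: SET x = 22): y unchanged
  event 7 (t=48: INC x by 3): y unchanged
  event 8 (t=49: DEL z): y unchanged
  event 9 (t=52: INC y by 2): y 7 -> 9
  event 10 (t=56: DEL x): y unchanged
  event 11 (t=60: INC y by 1): y 9 -> 10
Final: y = 10

Answer: 10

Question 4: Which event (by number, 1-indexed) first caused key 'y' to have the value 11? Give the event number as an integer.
Looking for first event where y becomes 11:
  event 1: y (absent) -> 11  <-- first match

Answer: 1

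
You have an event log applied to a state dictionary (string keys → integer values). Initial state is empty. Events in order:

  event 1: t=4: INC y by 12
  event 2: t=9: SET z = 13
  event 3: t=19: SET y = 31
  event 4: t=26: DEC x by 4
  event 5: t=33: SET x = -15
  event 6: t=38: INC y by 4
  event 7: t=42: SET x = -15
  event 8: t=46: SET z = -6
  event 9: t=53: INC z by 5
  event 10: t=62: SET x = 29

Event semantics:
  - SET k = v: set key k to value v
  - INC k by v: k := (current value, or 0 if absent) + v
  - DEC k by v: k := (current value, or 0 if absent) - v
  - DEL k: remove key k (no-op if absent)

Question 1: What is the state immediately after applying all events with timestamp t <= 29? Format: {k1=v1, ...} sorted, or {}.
Apply events with t <= 29 (4 events):
  after event 1 (t=4: INC y by 12): {y=12}
  after event 2 (t=9: SET z = 13): {y=12, z=13}
  after event 3 (t=19: SET y = 31): {y=31, z=13}
  after event 4 (t=26: DEC x by 4): {x=-4, y=31, z=13}

Answer: {x=-4, y=31, z=13}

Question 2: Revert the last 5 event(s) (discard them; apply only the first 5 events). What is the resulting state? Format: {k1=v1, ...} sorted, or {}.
Answer: {x=-15, y=31, z=13}

Derivation:
Keep first 5 events (discard last 5):
  after event 1 (t=4: INC y by 12): {y=12}
  after event 2 (t=9: SET z = 13): {y=12, z=13}
  after event 3 (t=19: SET y = 31): {y=31, z=13}
  after event 4 (t=26: DEC x by 4): {x=-4, y=31, z=13}
  after event 5 (t=33: SET x = -15): {x=-15, y=31, z=13}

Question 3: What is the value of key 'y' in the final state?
Answer: 35

Derivation:
Track key 'y' through all 10 events:
  event 1 (t=4: INC y by 12): y (absent) -> 12
  event 2 (t=9: SET z = 13): y unchanged
  event 3 (t=19: SET y = 31): y 12 -> 31
  event 4 (t=26: DEC x by 4): y unchanged
  event 5 (t=33: SET x = -15): y unchanged
  event 6 (t=38: INC y by 4): y 31 -> 35
  event 7 (t=42: SET x = -15): y unchanged
  event 8 (t=46: SET z = -6): y unchanged
  event 9 (t=53: INC z by 5): y unchanged
  event 10 (t=62: SET x = 29): y unchanged
Final: y = 35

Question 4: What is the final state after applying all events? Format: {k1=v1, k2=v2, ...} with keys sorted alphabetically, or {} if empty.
  after event 1 (t=4: INC y by 12): {y=12}
  after event 2 (t=9: SET z = 13): {y=12, z=13}
  after event 3 (t=19: SET y = 31): {y=31, z=13}
  after event 4 (t=26: DEC x by 4): {x=-4, y=31, z=13}
  after event 5 (t=33: SET x = -15): {x=-15, y=31, z=13}
  after event 6 (t=38: INC y by 4): {x=-15, y=35, z=13}
  after event 7 (t=42: SET x = -15): {x=-15, y=35, z=13}
  after event 8 (t=46: SET z = -6): {x=-15, y=35, z=-6}
  after event 9 (t=53: INC z by 5): {x=-15, y=35, z=-1}
  after event 10 (t=62: SET x = 29): {x=29, y=35, z=-1}

Answer: {x=29, y=35, z=-1}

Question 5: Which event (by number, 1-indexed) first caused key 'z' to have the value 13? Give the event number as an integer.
Looking for first event where z becomes 13:
  event 2: z (absent) -> 13  <-- first match

Answer: 2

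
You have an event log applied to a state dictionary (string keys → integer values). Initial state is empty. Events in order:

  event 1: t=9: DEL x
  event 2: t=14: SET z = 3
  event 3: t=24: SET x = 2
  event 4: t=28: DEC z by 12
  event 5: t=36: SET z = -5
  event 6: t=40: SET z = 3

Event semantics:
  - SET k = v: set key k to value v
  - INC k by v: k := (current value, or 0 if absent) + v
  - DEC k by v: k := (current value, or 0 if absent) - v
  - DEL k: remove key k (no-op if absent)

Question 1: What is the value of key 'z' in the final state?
Answer: 3

Derivation:
Track key 'z' through all 6 events:
  event 1 (t=9: DEL x): z unchanged
  event 2 (t=14: SET z = 3): z (absent) -> 3
  event 3 (t=24: SET x = 2): z unchanged
  event 4 (t=28: DEC z by 12): z 3 -> -9
  event 5 (t=36: SET z = -5): z -9 -> -5
  event 6 (t=40: SET z = 3): z -5 -> 3
Final: z = 3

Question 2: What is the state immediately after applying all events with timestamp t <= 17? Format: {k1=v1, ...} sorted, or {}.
Apply events with t <= 17 (2 events):
  after event 1 (t=9: DEL x): {}
  after event 2 (t=14: SET z = 3): {z=3}

Answer: {z=3}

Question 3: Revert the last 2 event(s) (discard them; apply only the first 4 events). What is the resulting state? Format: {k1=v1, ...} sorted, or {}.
Answer: {x=2, z=-9}

Derivation:
Keep first 4 events (discard last 2):
  after event 1 (t=9: DEL x): {}
  after event 2 (t=14: SET z = 3): {z=3}
  after event 3 (t=24: SET x = 2): {x=2, z=3}
  after event 4 (t=28: DEC z by 12): {x=2, z=-9}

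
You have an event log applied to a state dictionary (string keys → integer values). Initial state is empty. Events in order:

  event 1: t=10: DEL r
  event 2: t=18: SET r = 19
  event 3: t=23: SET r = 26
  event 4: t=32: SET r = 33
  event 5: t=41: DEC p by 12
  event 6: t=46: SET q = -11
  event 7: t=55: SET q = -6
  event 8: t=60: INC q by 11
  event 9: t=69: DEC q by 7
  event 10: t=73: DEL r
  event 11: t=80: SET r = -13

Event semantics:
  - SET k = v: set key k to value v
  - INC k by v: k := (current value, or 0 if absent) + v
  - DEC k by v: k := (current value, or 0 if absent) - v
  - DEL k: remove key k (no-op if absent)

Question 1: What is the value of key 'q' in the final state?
Track key 'q' through all 11 events:
  event 1 (t=10: DEL r): q unchanged
  event 2 (t=18: SET r = 19): q unchanged
  event 3 (t=23: SET r = 26): q unchanged
  event 4 (t=32: SET r = 33): q unchanged
  event 5 (t=41: DEC p by 12): q unchanged
  event 6 (t=46: SET q = -11): q (absent) -> -11
  event 7 (t=55: SET q = -6): q -11 -> -6
  event 8 (t=60: INC q by 11): q -6 -> 5
  event 9 (t=69: DEC q by 7): q 5 -> -2
  event 10 (t=73: DEL r): q unchanged
  event 11 (t=80: SET r = -13): q unchanged
Final: q = -2

Answer: -2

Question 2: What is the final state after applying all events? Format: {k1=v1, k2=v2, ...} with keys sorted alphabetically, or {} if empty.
Answer: {p=-12, q=-2, r=-13}

Derivation:
  after event 1 (t=10: DEL r): {}
  after event 2 (t=18: SET r = 19): {r=19}
  after event 3 (t=23: SET r = 26): {r=26}
  after event 4 (t=32: SET r = 33): {r=33}
  after event 5 (t=41: DEC p by 12): {p=-12, r=33}
  after event 6 (t=46: SET q = -11): {p=-12, q=-11, r=33}
  after event 7 (t=55: SET q = -6): {p=-12, q=-6, r=33}
  after event 8 (t=60: INC q by 11): {p=-12, q=5, r=33}
  after event 9 (t=69: DEC q by 7): {p=-12, q=-2, r=33}
  after event 10 (t=73: DEL r): {p=-12, q=-2}
  after event 11 (t=80: SET r = -13): {p=-12, q=-2, r=-13}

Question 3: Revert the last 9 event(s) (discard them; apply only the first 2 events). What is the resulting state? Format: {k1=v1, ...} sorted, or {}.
Keep first 2 events (discard last 9):
  after event 1 (t=10: DEL r): {}
  after event 2 (t=18: SET r = 19): {r=19}

Answer: {r=19}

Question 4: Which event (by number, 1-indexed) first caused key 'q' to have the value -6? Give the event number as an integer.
Looking for first event where q becomes -6:
  event 6: q = -11
  event 7: q -11 -> -6  <-- first match

Answer: 7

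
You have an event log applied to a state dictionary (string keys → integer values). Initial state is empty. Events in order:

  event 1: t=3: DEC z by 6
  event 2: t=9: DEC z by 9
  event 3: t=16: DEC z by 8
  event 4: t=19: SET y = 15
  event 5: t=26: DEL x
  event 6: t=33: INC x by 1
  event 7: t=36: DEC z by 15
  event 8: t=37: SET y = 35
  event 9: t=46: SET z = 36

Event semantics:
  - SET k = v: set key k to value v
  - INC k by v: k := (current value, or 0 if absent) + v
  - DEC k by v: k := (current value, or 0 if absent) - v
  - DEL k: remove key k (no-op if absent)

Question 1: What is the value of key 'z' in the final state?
Track key 'z' through all 9 events:
  event 1 (t=3: DEC z by 6): z (absent) -> -6
  event 2 (t=9: DEC z by 9): z -6 -> -15
  event 3 (t=16: DEC z by 8): z -15 -> -23
  event 4 (t=19: SET y = 15): z unchanged
  event 5 (t=26: DEL x): z unchanged
  event 6 (t=33: INC x by 1): z unchanged
  event 7 (t=36: DEC z by 15): z -23 -> -38
  event 8 (t=37: SET y = 35): z unchanged
  event 9 (t=46: SET z = 36): z -38 -> 36
Final: z = 36

Answer: 36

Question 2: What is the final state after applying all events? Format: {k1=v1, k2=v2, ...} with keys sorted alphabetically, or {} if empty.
Answer: {x=1, y=35, z=36}

Derivation:
  after event 1 (t=3: DEC z by 6): {z=-6}
  after event 2 (t=9: DEC z by 9): {z=-15}
  after event 3 (t=16: DEC z by 8): {z=-23}
  after event 4 (t=19: SET y = 15): {y=15, z=-23}
  after event 5 (t=26: DEL x): {y=15, z=-23}
  after event 6 (t=33: INC x by 1): {x=1, y=15, z=-23}
  after event 7 (t=36: DEC z by 15): {x=1, y=15, z=-38}
  after event 8 (t=37: SET y = 35): {x=1, y=35, z=-38}
  after event 9 (t=46: SET z = 36): {x=1, y=35, z=36}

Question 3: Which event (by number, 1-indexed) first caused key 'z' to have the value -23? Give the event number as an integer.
Answer: 3

Derivation:
Looking for first event where z becomes -23:
  event 1: z = -6
  event 2: z = -15
  event 3: z -15 -> -23  <-- first match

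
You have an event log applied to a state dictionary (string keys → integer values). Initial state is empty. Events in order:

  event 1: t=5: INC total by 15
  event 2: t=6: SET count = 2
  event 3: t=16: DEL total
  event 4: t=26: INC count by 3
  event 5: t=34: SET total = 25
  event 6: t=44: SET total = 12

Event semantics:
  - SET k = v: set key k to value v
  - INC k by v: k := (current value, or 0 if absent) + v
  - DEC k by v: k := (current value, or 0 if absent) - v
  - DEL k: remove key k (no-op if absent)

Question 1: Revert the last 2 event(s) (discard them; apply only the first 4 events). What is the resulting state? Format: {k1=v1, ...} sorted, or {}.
Keep first 4 events (discard last 2):
  after event 1 (t=5: INC total by 15): {total=15}
  after event 2 (t=6: SET count = 2): {count=2, total=15}
  after event 3 (t=16: DEL total): {count=2}
  after event 4 (t=26: INC count by 3): {count=5}

Answer: {count=5}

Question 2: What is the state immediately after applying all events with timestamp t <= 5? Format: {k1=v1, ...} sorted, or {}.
Apply events with t <= 5 (1 events):
  after event 1 (t=5: INC total by 15): {total=15}

Answer: {total=15}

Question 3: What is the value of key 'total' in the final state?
Track key 'total' through all 6 events:
  event 1 (t=5: INC total by 15): total (absent) -> 15
  event 2 (t=6: SET count = 2): total unchanged
  event 3 (t=16: DEL total): total 15 -> (absent)
  event 4 (t=26: INC count by 3): total unchanged
  event 5 (t=34: SET total = 25): total (absent) -> 25
  event 6 (t=44: SET total = 12): total 25 -> 12
Final: total = 12

Answer: 12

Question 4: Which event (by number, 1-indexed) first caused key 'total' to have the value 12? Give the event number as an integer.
Answer: 6

Derivation:
Looking for first event where total becomes 12:
  event 1: total = 15
  event 2: total = 15
  event 3: total = (absent)
  event 5: total = 25
  event 6: total 25 -> 12  <-- first match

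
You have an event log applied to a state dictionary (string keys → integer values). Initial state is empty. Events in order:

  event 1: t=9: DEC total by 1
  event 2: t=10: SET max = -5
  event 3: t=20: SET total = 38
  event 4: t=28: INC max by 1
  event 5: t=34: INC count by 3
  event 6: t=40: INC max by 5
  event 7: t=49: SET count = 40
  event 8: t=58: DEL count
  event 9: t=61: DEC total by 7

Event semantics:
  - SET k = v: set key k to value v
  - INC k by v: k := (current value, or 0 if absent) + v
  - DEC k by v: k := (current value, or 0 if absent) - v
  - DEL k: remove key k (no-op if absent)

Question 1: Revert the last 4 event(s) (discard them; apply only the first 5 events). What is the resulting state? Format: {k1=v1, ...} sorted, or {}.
Keep first 5 events (discard last 4):
  after event 1 (t=9: DEC total by 1): {total=-1}
  after event 2 (t=10: SET max = -5): {max=-5, total=-1}
  after event 3 (t=20: SET total = 38): {max=-5, total=38}
  after event 4 (t=28: INC max by 1): {max=-4, total=38}
  after event 5 (t=34: INC count by 3): {count=3, max=-4, total=38}

Answer: {count=3, max=-4, total=38}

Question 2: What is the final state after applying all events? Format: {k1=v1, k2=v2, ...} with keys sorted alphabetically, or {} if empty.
Answer: {max=1, total=31}

Derivation:
  after event 1 (t=9: DEC total by 1): {total=-1}
  after event 2 (t=10: SET max = -5): {max=-5, total=-1}
  after event 3 (t=20: SET total = 38): {max=-5, total=38}
  after event 4 (t=28: INC max by 1): {max=-4, total=38}
  after event 5 (t=34: INC count by 3): {count=3, max=-4, total=38}
  after event 6 (t=40: INC max by 5): {count=3, max=1, total=38}
  after event 7 (t=49: SET count = 40): {count=40, max=1, total=38}
  after event 8 (t=58: DEL count): {max=1, total=38}
  after event 9 (t=61: DEC total by 7): {max=1, total=31}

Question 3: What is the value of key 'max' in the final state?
Track key 'max' through all 9 events:
  event 1 (t=9: DEC total by 1): max unchanged
  event 2 (t=10: SET max = -5): max (absent) -> -5
  event 3 (t=20: SET total = 38): max unchanged
  event 4 (t=28: INC max by 1): max -5 -> -4
  event 5 (t=34: INC count by 3): max unchanged
  event 6 (t=40: INC max by 5): max -4 -> 1
  event 7 (t=49: SET count = 40): max unchanged
  event 8 (t=58: DEL count): max unchanged
  event 9 (t=61: DEC total by 7): max unchanged
Final: max = 1

Answer: 1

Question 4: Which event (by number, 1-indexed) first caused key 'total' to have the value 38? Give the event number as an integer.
Answer: 3

Derivation:
Looking for first event where total becomes 38:
  event 1: total = -1
  event 2: total = -1
  event 3: total -1 -> 38  <-- first match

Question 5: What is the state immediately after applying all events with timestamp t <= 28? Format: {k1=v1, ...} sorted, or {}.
Apply events with t <= 28 (4 events):
  after event 1 (t=9: DEC total by 1): {total=-1}
  after event 2 (t=10: SET max = -5): {max=-5, total=-1}
  after event 3 (t=20: SET total = 38): {max=-5, total=38}
  after event 4 (t=28: INC max by 1): {max=-4, total=38}

Answer: {max=-4, total=38}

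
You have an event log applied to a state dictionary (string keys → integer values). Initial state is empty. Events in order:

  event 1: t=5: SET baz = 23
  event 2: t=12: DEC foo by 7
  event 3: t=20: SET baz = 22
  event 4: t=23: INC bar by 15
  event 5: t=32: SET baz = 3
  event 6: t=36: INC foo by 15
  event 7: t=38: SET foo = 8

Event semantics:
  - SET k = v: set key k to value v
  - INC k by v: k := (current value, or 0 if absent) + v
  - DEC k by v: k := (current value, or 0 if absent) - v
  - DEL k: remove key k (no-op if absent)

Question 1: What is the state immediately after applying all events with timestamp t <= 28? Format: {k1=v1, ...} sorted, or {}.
Answer: {bar=15, baz=22, foo=-7}

Derivation:
Apply events with t <= 28 (4 events):
  after event 1 (t=5: SET baz = 23): {baz=23}
  after event 2 (t=12: DEC foo by 7): {baz=23, foo=-7}
  after event 3 (t=20: SET baz = 22): {baz=22, foo=-7}
  after event 4 (t=23: INC bar by 15): {bar=15, baz=22, foo=-7}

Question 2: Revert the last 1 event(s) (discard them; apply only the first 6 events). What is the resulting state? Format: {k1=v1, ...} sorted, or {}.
Answer: {bar=15, baz=3, foo=8}

Derivation:
Keep first 6 events (discard last 1):
  after event 1 (t=5: SET baz = 23): {baz=23}
  after event 2 (t=12: DEC foo by 7): {baz=23, foo=-7}
  after event 3 (t=20: SET baz = 22): {baz=22, foo=-7}
  after event 4 (t=23: INC bar by 15): {bar=15, baz=22, foo=-7}
  after event 5 (t=32: SET baz = 3): {bar=15, baz=3, foo=-7}
  after event 6 (t=36: INC foo by 15): {bar=15, baz=3, foo=8}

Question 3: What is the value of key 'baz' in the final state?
Track key 'baz' through all 7 events:
  event 1 (t=5: SET baz = 23): baz (absent) -> 23
  event 2 (t=12: DEC foo by 7): baz unchanged
  event 3 (t=20: SET baz = 22): baz 23 -> 22
  event 4 (t=23: INC bar by 15): baz unchanged
  event 5 (t=32: SET baz = 3): baz 22 -> 3
  event 6 (t=36: INC foo by 15): baz unchanged
  event 7 (t=38: SET foo = 8): baz unchanged
Final: baz = 3

Answer: 3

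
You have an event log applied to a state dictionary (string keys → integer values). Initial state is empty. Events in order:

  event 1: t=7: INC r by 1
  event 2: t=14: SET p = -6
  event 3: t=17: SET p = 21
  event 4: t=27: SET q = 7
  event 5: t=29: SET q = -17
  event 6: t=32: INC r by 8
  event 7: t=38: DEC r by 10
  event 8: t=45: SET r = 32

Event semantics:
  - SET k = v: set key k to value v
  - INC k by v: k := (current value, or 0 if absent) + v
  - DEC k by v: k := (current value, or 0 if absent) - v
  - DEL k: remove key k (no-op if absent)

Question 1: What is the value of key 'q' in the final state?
Answer: -17

Derivation:
Track key 'q' through all 8 events:
  event 1 (t=7: INC r by 1): q unchanged
  event 2 (t=14: SET p = -6): q unchanged
  event 3 (t=17: SET p = 21): q unchanged
  event 4 (t=27: SET q = 7): q (absent) -> 7
  event 5 (t=29: SET q = -17): q 7 -> -17
  event 6 (t=32: INC r by 8): q unchanged
  event 7 (t=38: DEC r by 10): q unchanged
  event 8 (t=45: SET r = 32): q unchanged
Final: q = -17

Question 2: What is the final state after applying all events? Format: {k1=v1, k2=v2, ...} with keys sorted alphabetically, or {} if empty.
  after event 1 (t=7: INC r by 1): {r=1}
  after event 2 (t=14: SET p = -6): {p=-6, r=1}
  after event 3 (t=17: SET p = 21): {p=21, r=1}
  after event 4 (t=27: SET q = 7): {p=21, q=7, r=1}
  after event 5 (t=29: SET q = -17): {p=21, q=-17, r=1}
  after event 6 (t=32: INC r by 8): {p=21, q=-17, r=9}
  after event 7 (t=38: DEC r by 10): {p=21, q=-17, r=-1}
  after event 8 (t=45: SET r = 32): {p=21, q=-17, r=32}

Answer: {p=21, q=-17, r=32}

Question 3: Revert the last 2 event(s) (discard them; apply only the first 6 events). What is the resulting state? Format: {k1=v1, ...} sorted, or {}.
Answer: {p=21, q=-17, r=9}

Derivation:
Keep first 6 events (discard last 2):
  after event 1 (t=7: INC r by 1): {r=1}
  after event 2 (t=14: SET p = -6): {p=-6, r=1}
  after event 3 (t=17: SET p = 21): {p=21, r=1}
  after event 4 (t=27: SET q = 7): {p=21, q=7, r=1}
  after event 5 (t=29: SET q = -17): {p=21, q=-17, r=1}
  after event 6 (t=32: INC r by 8): {p=21, q=-17, r=9}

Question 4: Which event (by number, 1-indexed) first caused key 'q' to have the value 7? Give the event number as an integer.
Answer: 4

Derivation:
Looking for first event where q becomes 7:
  event 4: q (absent) -> 7  <-- first match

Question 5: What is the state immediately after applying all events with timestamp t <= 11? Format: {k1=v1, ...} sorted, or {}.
Apply events with t <= 11 (1 events):
  after event 1 (t=7: INC r by 1): {r=1}

Answer: {r=1}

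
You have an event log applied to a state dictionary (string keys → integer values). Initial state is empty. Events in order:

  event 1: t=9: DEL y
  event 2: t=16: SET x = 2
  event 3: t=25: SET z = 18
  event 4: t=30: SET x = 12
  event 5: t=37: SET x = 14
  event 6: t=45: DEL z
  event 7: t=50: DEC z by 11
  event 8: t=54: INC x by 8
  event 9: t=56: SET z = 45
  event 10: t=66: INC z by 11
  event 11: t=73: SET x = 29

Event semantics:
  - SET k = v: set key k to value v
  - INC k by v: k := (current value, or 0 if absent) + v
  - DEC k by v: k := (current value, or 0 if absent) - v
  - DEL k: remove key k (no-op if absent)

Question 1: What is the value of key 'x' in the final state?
Track key 'x' through all 11 events:
  event 1 (t=9: DEL y): x unchanged
  event 2 (t=16: SET x = 2): x (absent) -> 2
  event 3 (t=25: SET z = 18): x unchanged
  event 4 (t=30: SET x = 12): x 2 -> 12
  event 5 (t=37: SET x = 14): x 12 -> 14
  event 6 (t=45: DEL z): x unchanged
  event 7 (t=50: DEC z by 11): x unchanged
  event 8 (t=54: INC x by 8): x 14 -> 22
  event 9 (t=56: SET z = 45): x unchanged
  event 10 (t=66: INC z by 11): x unchanged
  event 11 (t=73: SET x = 29): x 22 -> 29
Final: x = 29

Answer: 29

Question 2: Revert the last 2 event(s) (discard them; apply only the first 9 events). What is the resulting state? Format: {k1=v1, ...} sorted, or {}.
Keep first 9 events (discard last 2):
  after event 1 (t=9: DEL y): {}
  after event 2 (t=16: SET x = 2): {x=2}
  after event 3 (t=25: SET z = 18): {x=2, z=18}
  after event 4 (t=30: SET x = 12): {x=12, z=18}
  after event 5 (t=37: SET x = 14): {x=14, z=18}
  after event 6 (t=45: DEL z): {x=14}
  after event 7 (t=50: DEC z by 11): {x=14, z=-11}
  after event 8 (t=54: INC x by 8): {x=22, z=-11}
  after event 9 (t=56: SET z = 45): {x=22, z=45}

Answer: {x=22, z=45}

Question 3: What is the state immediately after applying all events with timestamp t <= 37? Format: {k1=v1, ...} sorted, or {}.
Apply events with t <= 37 (5 events):
  after event 1 (t=9: DEL y): {}
  after event 2 (t=16: SET x = 2): {x=2}
  after event 3 (t=25: SET z = 18): {x=2, z=18}
  after event 4 (t=30: SET x = 12): {x=12, z=18}
  after event 5 (t=37: SET x = 14): {x=14, z=18}

Answer: {x=14, z=18}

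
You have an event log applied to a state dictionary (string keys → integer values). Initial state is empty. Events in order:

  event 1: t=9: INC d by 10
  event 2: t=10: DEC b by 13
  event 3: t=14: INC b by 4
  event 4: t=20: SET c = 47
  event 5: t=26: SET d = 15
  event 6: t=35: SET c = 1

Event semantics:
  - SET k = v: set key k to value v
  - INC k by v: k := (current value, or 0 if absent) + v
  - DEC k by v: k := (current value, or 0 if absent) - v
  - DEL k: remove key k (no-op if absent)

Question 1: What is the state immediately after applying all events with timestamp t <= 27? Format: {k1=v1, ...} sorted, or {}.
Answer: {b=-9, c=47, d=15}

Derivation:
Apply events with t <= 27 (5 events):
  after event 1 (t=9: INC d by 10): {d=10}
  after event 2 (t=10: DEC b by 13): {b=-13, d=10}
  after event 3 (t=14: INC b by 4): {b=-9, d=10}
  after event 4 (t=20: SET c = 47): {b=-9, c=47, d=10}
  after event 5 (t=26: SET d = 15): {b=-9, c=47, d=15}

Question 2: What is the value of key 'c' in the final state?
Answer: 1

Derivation:
Track key 'c' through all 6 events:
  event 1 (t=9: INC d by 10): c unchanged
  event 2 (t=10: DEC b by 13): c unchanged
  event 3 (t=14: INC b by 4): c unchanged
  event 4 (t=20: SET c = 47): c (absent) -> 47
  event 5 (t=26: SET d = 15): c unchanged
  event 6 (t=35: SET c = 1): c 47 -> 1
Final: c = 1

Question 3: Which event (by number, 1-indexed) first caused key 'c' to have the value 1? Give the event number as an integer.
Looking for first event where c becomes 1:
  event 4: c = 47
  event 5: c = 47
  event 6: c 47 -> 1  <-- first match

Answer: 6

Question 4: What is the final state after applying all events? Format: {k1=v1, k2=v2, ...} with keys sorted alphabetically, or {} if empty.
  after event 1 (t=9: INC d by 10): {d=10}
  after event 2 (t=10: DEC b by 13): {b=-13, d=10}
  after event 3 (t=14: INC b by 4): {b=-9, d=10}
  after event 4 (t=20: SET c = 47): {b=-9, c=47, d=10}
  after event 5 (t=26: SET d = 15): {b=-9, c=47, d=15}
  after event 6 (t=35: SET c = 1): {b=-9, c=1, d=15}

Answer: {b=-9, c=1, d=15}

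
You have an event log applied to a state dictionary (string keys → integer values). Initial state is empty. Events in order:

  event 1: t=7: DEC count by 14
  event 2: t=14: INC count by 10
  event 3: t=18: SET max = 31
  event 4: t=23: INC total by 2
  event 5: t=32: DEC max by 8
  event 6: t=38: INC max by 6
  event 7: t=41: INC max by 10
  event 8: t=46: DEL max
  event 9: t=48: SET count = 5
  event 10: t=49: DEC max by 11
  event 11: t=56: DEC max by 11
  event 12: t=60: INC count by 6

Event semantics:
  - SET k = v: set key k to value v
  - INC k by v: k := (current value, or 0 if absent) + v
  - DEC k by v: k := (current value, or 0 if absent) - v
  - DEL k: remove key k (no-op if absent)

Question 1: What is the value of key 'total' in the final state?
Track key 'total' through all 12 events:
  event 1 (t=7: DEC count by 14): total unchanged
  event 2 (t=14: INC count by 10): total unchanged
  event 3 (t=18: SET max = 31): total unchanged
  event 4 (t=23: INC total by 2): total (absent) -> 2
  event 5 (t=32: DEC max by 8): total unchanged
  event 6 (t=38: INC max by 6): total unchanged
  event 7 (t=41: INC max by 10): total unchanged
  event 8 (t=46: DEL max): total unchanged
  event 9 (t=48: SET count = 5): total unchanged
  event 10 (t=49: DEC max by 11): total unchanged
  event 11 (t=56: DEC max by 11): total unchanged
  event 12 (t=60: INC count by 6): total unchanged
Final: total = 2

Answer: 2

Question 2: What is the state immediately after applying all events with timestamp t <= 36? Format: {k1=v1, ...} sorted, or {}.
Apply events with t <= 36 (5 events):
  after event 1 (t=7: DEC count by 14): {count=-14}
  after event 2 (t=14: INC count by 10): {count=-4}
  after event 3 (t=18: SET max = 31): {count=-4, max=31}
  after event 4 (t=23: INC total by 2): {count=-4, max=31, total=2}
  after event 5 (t=32: DEC max by 8): {count=-4, max=23, total=2}

Answer: {count=-4, max=23, total=2}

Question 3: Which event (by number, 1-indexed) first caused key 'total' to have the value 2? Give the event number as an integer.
Answer: 4

Derivation:
Looking for first event where total becomes 2:
  event 4: total (absent) -> 2  <-- first match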